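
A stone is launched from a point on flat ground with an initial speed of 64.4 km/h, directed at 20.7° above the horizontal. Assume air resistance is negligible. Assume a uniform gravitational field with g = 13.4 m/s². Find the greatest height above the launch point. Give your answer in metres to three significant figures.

Convert: 64.4 km/h = 64.4/3.6 = 17.89 m/s.
Resolve: vₓ = 17.89 cos 20.7° = 16.73 m/s and v_y0 = 17.89 sin 20.7° = 6.323 m/s.
At the apex v_y = 0, so H = v_y0²/(2g) = 6.323²/26.80 = 1.492 m.

1.49 m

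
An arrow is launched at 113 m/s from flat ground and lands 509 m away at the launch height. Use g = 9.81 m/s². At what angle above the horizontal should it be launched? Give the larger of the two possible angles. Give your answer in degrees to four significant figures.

R = v₀² sin 2θ / g gives sin 2θ = gR/v₀² = 9.81·509/113² = 0.3910.
2θ = 23.02° or 180° − 23.02° = 157.0°, so θ = 11.51° or 78.49°.
The larger angle is 78.49°.

78.49°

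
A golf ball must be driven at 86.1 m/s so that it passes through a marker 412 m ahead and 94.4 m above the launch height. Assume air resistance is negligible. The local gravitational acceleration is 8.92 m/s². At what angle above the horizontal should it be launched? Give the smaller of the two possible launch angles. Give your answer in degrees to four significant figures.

28.93°

Trajectory: y = x tanθ − g x² (1 + tan²θ)/(2v₀²). With x = 412, y = 94.4, v₀ = 86.1, g = 8.92:
102.1 tan²θ − 412 tanθ + (196.5) = 0.
tanθ = [412 ± √(412² − 4 × 102.1 × (196.5))] / (2 × 102.1) = (412 ± 299.1) / 204.2, giving tanθ = 0.5527 or 3.482.
θ = 28.93° or 73.97°; the smaller is 28.93°.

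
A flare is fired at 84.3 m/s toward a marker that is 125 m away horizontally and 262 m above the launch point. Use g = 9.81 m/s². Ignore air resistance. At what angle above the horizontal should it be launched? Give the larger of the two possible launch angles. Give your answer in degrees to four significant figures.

83.42°

Trajectory: y = x tanθ − g x² (1 + tan²θ)/(2v₀²). With x = 125, y = 262, v₀ = 84.3, g = 9.81:
10.78 tan²θ − 125 tanθ + (272.8) = 0.
tanθ = [125 ± √(125² − 4 × 10.78 × (272.8))] / (2 × 10.78) = (125 ± 62.11) / 21.57, giving tanθ = 2.916 or 8.675.
θ = 71.07° or 83.42°; the larger is 83.42°.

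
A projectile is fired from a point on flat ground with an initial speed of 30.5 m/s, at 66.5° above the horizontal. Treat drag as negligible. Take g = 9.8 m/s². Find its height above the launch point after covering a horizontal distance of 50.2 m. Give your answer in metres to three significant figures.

32.0 m

Horizontal component vₓ = 30.50 cos 66.5° = 12.16 m/s; vertical v_y0 = 30.50 sin 66.5° = 27.97 m/s.
Time to reach x = 50.2 m: t = x/vₓ = 50.2/12.16 = 4.128 s.
Height: y = v_y0 t − ½ g t² = 27.97 × 4.128 − 4.900 × 4.128² = 115.5 − 83.48 = 31.97 m.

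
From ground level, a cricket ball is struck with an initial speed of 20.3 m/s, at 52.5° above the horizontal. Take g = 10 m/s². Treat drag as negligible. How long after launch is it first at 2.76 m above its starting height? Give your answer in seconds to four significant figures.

0.1816 s

Resolve: vₓ = 20.30 cos 52.5° = 12.36 m/s and v_y0 = 20.30 sin 52.5° = 16.11 m/s.
Require v_y0 t − ½ g t² = 2.76, i.e. 5.000 t² − 16.11 t + 2.76 = 0.
t = [16.11 ± √(16.11² − 2·10.0·2.76)] / 10.0 = (16.11 ± 14.29) / 10.0, so t = 0.1816 s or t = 3.039 s.
The first (ascending) time is 0.1816 s.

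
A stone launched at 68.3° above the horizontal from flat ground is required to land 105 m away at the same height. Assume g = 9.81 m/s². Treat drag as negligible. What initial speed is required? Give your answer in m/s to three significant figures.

Level-ground range: R = v₀² sin(2θ)/g, so v₀ = √(gR / sin 2θ).
v₀ = √(9.81 × 105 / sin 136.6°) = √(1030 / 0.6871) = √1499.2 = 38.72 m/s.

38.7 m/s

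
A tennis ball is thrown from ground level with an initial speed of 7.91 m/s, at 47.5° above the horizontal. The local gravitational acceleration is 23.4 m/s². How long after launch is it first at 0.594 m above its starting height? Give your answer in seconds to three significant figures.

0.143 s

Horizontal component vₓ = 7.910 cos 47.5° = 5.344 m/s; vertical v_y0 = 7.910 sin 47.5° = 5.832 m/s.
Set y = v_y0 t − ½ g t² = 0.594: 11.70 t² − 5.832 t + 0.594 = 0.
Quadratic formula: t = (5.832 ± √6.2114) / 23.4 = (5.832 ± 2.492) / 23.4 → t = 0.1427 s or 0.3557 s.
The first (ascending) time is 0.1427 s.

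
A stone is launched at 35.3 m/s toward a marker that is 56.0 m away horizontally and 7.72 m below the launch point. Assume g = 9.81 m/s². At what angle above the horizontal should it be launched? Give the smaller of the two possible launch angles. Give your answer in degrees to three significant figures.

4.81°

Trajectory: y = x tanθ − g x² (1 + tan²θ)/(2v₀²). With x = 56.0, y = −7.72, v₀ = 35.3, g = 9.81:
12.34 tan²θ − 56.0 tanθ + (4.624) = 0.
tanθ = [56.0 ± √(56.0² − 4 × 12.34 × (4.624))] / (2 × 12.34) = (56.0 ± 53.92) / 24.69, giving tanθ = 0.08414 or 4.452.
θ = 4.809° or 77.34°; the smaller is 4.809°.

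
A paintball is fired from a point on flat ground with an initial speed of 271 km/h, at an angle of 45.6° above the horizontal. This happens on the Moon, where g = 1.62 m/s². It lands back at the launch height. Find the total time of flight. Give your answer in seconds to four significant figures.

Convert: 271 km/h = 271/3.6 = 75.28 m/s.
Resolve: vₓ = 75.28 cos 45.6° = 52.67 m/s and v_y0 = 75.28 sin 45.6° = 53.78 m/s.
It returns to y = 0 when t = 2 v_y0 / g = 2(53.78)/1.62 = 66.40 s.

66.40 s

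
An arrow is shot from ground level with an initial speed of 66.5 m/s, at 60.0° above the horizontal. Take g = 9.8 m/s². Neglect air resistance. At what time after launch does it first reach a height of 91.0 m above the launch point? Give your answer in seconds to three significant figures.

Horizontal component vₓ = 66.50 cos 60.0° = 33.25 m/s; vertical v_y0 = 66.50 sin 60.0° = 57.59 m/s.
Require v_y0 t − ½ g t² = 91.0, i.e. 4.900 t² − 57.59 t + 91.0 = 0.
Quadratic formula: t = (57.59 ± √1533.1) / 9.80 = (57.59 ± 39.15) / 9.80 → t = 1.881 s or 9.872 s.
The first (ascending) time is 1.881 s.

1.88 s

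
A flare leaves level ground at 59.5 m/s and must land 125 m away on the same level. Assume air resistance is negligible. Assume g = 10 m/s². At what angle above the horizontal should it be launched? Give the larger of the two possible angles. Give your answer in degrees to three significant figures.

79.7°

Level-ground range R = v₀² sin(2θ)/g ⇒ sin(2θ) = gR/v₀² = 10.0 × 125 / 59.5² = 0.3531.
2θ = 20.68° or 180° − 20.68° = 159.3°, so θ = 10.34° or 79.66°.
The larger angle is 79.66°.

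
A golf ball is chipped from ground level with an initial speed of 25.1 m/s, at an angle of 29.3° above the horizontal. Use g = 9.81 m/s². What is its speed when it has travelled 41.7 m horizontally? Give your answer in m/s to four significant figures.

22.81 m/s

vₓ = 25.10 cos 29.3° = 21.89 m/s; v_y0 = 25.10 sin 29.3° = 12.28 m/s.
At x = 41.7 m, t = x/vₓ = 41.7/21.89 = 1.905 s.
Vertical velocity there: v_y = v_y0 − g t = 12.28 − 9.81 × 1.905 = −6.405 m/s.
Speed: √(vₓ² + v_y²) = √(21.89² + 6.405²) = 22.81 m/s.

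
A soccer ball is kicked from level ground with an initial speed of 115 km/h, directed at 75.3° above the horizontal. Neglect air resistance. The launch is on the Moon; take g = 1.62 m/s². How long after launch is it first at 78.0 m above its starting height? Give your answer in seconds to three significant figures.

Convert: 115 km/h = 115/3.6 = 31.94 m/s.
Resolve: vₓ = 31.94 cos 75.3° = 8.106 m/s and v_y0 = 31.94 sin 75.3° = 30.90 m/s.
Require v_y0 t − ½ g t² = 78.0, i.e. 0.8100 t² − 30.90 t + 78.0 = 0.
t = [30.90 ± √(30.90² − 2·1.62·78.0)] / 1.62 = (30.90 ± 26.50) / 1.62, so t = 2.718 s or t = 35.43 s.
The first (ascending) time is 2.718 s.

2.72 s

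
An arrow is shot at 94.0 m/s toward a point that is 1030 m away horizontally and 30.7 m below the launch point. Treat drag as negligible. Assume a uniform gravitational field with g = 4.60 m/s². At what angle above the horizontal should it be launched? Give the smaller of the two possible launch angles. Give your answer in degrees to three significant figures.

14.4°

Trajectory: y = x tanθ − g x² (1 + tan²θ)/(2v₀²). With x = 1030, y = −30.7, v₀ = 94.0, g = 4.60:
276.2 tan²θ − 1030 tanθ + (245.5) = 0.
tanθ = [1030 ± √(1030² − 4 × 276.2 × (245.5))] / (2 × 276.2) = (1030 ± 888.7) / 552.3, giving tanθ = 0.2559 or 3.474.
θ = 14.35° or 73.94°; the smaller is 14.35°.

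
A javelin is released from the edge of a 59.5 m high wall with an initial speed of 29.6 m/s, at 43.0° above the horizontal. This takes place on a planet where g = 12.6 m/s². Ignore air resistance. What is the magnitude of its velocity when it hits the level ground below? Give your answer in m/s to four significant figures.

Components: vₓ = 29.60 cos 43.0° = 21.65 m/s, v_y0 = 29.60 sin 43.0° = 20.19 m/s.
With up positive and y = 0 at the ground: y(t) = 59.5 + (20.19) t − 6.300 t². Setting y = 0 and taking the positive root: t = [20.19 + √(20.19² + 2·12.6·59.5)] / 12.6 = (20.19 + 43.67) / 12.6 = 5.068 s.
Vertical velocity at impact: v_y = v_y0 − g t = 20.19 − 12.6 × 5.068 = −43.67 m/s.
Speed: |v| = √(vₓ² + v_y²) = √(21.65² + 43.67²) = 48.74 m/s.

48.74 m/s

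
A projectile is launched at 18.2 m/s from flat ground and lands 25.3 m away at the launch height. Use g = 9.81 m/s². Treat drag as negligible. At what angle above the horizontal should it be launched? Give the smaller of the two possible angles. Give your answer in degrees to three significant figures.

24.3°

From R = (v₀²/g) sin 2θ: sin 2θ = 9.81 × 25.3 / 331.24 = 0.7493.
2θ = 48.53° or 180° − 48.53° = 131.5°, so θ = 24.26° or 65.74°.
The smaller angle is 24.26°.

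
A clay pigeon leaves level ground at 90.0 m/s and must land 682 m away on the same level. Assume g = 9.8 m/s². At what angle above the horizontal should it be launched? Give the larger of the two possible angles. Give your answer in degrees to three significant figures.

62.2°

Level-ground range R = v₀² sin(2θ)/g ⇒ sin(2θ) = gR/v₀² = 9.80 × 682 / 90.0² = 0.8251.
2θ = 55.60° or 180° − 55.60° = 124.4°, so θ = 27.80° or 62.20°.
The larger angle is 62.20°.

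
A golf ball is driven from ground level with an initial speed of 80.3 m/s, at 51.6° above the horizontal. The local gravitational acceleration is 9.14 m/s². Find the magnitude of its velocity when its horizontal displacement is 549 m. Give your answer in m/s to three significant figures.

Components: vₓ = 80.30 cos 51.6° = 49.88 m/s, v_y0 = 80.30 sin 51.6° = 62.93 m/s.
At x = 549 m, t = x/vₓ = 549/49.88 = 11.01 s.
Vertical velocity there: v_y = v_y0 − g t = 62.93 − 9.14 × 11.01 = −37.67 m/s.
Speed: √(vₓ² + v_y²) = √(49.88² + 37.67²) = 62.51 m/s.

62.5 m/s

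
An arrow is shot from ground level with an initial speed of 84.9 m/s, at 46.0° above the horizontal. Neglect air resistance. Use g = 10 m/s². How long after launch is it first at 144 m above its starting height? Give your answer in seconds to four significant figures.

3.192 s

Horizontal component vₓ = 84.90 cos 46.0° = 58.98 m/s; vertical v_y0 = 84.90 sin 46.0° = 61.07 m/s.
Require v_y0 t − ½ g t² = 144, i.e. 5.000 t² − 61.07 t + 144 = 0.
Quadratic formula: t = (61.07 ± √849.78) / 10.0 = (61.07 ± 29.15) / 10.0 → t = 3.192 s or 9.022 s.
The first (ascending) time is 3.192 s.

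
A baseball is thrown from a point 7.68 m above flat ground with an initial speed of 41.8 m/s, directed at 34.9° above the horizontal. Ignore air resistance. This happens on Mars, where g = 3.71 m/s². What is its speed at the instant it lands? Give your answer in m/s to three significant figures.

Horizontal component vₓ = 41.80 cos 34.9° = 34.28 m/s; vertical v_y0 = 41.80 sin 34.9° = 23.92 m/s.
The projectile lands when y = 7.68 + (23.92) t − ½·3.71·t² = 0. Positive root: t = (23.92 + √(23.92² + 2·3.71·7.68)) / 3.71 = (23.92 + 25.08) / 3.71 = 13.21 s.
Vertical velocity at impact: v_y = v_y0 − g t = 23.92 − 3.71 × 13.21 = −25.08 m/s.
Speed: |v| = √(vₓ² + v_y²) = √(34.28² + 25.08²) = 42.48 m/s.

42.5 m/s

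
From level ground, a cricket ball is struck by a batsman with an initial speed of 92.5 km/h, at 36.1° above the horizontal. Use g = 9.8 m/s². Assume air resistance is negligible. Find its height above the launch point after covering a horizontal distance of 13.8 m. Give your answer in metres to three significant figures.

7.90 m

Convert: 92.5 km/h = 92.5/3.6 = 25.69 m/s.
Horizontal component vₓ = 25.69 cos 36.1° = 20.76 m/s; vertical v_y0 = 25.69 sin 36.1° = 15.14 m/s.
At x = 13.8 m, t = x/vₓ = 13.8/20.76 = 0.6647 s.
Height: y = v_y0 t − ½ g t² = 15.14 × 0.6647 − 4.900 × 0.6647² = 10.06 − 2.165 = 7.898 m.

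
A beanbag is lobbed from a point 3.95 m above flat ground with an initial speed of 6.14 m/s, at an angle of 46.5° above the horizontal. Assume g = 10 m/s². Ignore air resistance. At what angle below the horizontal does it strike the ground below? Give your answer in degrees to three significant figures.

Components: vₓ = 6.140 cos 46.5° = 4.226 m/s, v_y0 = 6.140 sin 46.5° = 4.454 m/s.
The projectile lands when y = 3.95 + (4.454) t − ½·10.0·t² = 0. Positive root: t = (4.454 + √(4.454² + 2·10.0·3.95)) / 10.0 = (4.454 + 9.942) / 10.0 = 1.440 s.
At impact: v_y = v_y0 − g t = −9.942 m/s; vₓ = 4.226 m/s.
Angle below horizontal: arctan(|v_y|/vₓ) = arctan(9.942/4.226) = 66.97°.

67.0°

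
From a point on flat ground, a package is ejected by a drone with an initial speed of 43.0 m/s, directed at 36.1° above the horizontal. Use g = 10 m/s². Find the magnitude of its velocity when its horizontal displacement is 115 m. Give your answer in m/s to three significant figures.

35.6 m/s

Components: vₓ = 43.00 cos 36.1° = 34.74 m/s, v_y0 = 43.00 sin 36.1° = 25.34 m/s.
x = vₓ t ⇒ t = 115/34.74 = 3.310 s.
Vertical velocity there: v_y = v_y0 − g t = 25.34 − 10.0 × 3.310 = −7.764 m/s.
Speed: √(vₓ² + v_y²) = √(34.74² + 7.764²) = 35.60 m/s.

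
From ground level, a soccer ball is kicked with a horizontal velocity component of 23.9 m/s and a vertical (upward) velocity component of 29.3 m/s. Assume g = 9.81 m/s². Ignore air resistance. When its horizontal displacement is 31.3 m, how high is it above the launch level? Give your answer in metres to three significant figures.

30.0 m

x = vₓ t ⇒ t = 31.3/23.90 = 1.310 s.
Height: y = v_y0 t − ½ g t² = 29.30 × 1.310 − 4.905 × 1.310² = 38.37 − 8.413 = 29.96 m.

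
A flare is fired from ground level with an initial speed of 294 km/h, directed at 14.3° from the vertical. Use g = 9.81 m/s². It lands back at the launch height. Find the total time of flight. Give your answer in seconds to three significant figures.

16.1 s

Convert: 294 km/h = 294/3.6 = 81.67 m/s.
Resolve: vₓ = 81.67 sin 14.3° = 20.17 m/s and v_y0 = 81.67 cos 14.3° = 79.14 m/s.
Time of flight on level ground: T = 2 v_y0 / g = 2 × 79.14 / 9.81 = 16.13 s.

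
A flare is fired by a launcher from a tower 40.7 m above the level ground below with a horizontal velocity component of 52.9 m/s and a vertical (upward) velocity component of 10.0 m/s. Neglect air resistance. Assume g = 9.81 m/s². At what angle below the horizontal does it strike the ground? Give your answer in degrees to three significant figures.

The projectile lands when y = 40.7 + (10.00) t − ½·9.81·t² = 0. Positive root: t = (10.00 + √(10.00² + 2·9.81·40.7)) / 9.81 = (10.00 + 29.98) / 9.81 = 4.075 s.
At impact: v_y = v_y0 − g t = −29.98 m/s; vₓ = 52.90 m/s.
Angle below horizontal: arctan(|v_y|/vₓ) = arctan(29.98/52.90) = 29.54°.

29.5°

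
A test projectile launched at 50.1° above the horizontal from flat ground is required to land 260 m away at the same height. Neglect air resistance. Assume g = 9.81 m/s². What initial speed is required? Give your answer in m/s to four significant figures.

On level ground R = v₀² sin 2θ / g ⇒ v₀ = √(gR / sin 2θ).
v₀ = √(9.81 × 260 / sin 100.2°) = √(2551 / 0.9842) = √2591.6 = 50.91 m/s.

50.91 m/s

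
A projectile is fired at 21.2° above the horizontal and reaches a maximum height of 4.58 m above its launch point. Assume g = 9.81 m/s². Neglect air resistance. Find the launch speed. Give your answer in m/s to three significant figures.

At the peak v_y = 0, so v_y0 = √(2gH) = √(2 × 9.81 × 4.58) = 9.479 m/s.
v_y0 = v₀ sin θ ⇒ v₀ = 9.479 / sin 21.2° = 26.21 m/s.

26.2 m/s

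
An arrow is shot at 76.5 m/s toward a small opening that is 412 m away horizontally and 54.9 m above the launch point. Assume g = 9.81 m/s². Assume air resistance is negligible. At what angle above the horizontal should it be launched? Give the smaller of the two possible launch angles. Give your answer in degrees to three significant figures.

31.2°

Trajectory: y = x tanθ − g x² (1 + tan²θ)/(2v₀²). With x = 412, y = 54.9, v₀ = 76.5, g = 9.81:
142.3 tan²θ − 412 tanθ + (197.2) = 0.
tanθ = [412 ± √(412² − 4 × 142.3 × (197.2))] / (2 × 142.3) = (412 ± 239.9) / 284.5, giving tanθ = 0.6049 or 2.291.
θ = 31.17° or 66.42°; the smaller is 31.17°.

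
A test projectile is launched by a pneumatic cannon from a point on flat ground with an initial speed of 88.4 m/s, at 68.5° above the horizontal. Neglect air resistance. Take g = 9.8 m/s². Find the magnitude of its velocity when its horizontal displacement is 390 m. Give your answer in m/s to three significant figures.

Horizontal component vₓ = 88.40 cos 68.5° = 32.40 m/s; vertical v_y0 = 88.40 sin 68.5° = 82.25 m/s.
x = vₓ t ⇒ t = 390/32.40 = 12.04 s.
Vertical velocity there: v_y = v_y0 − g t = 82.25 − 9.80 × 12.04 = −35.72 m/s.
Speed: √(vₓ² + v_y²) = √(32.40² + 35.72²) = 48.22 m/s.

48.2 m/s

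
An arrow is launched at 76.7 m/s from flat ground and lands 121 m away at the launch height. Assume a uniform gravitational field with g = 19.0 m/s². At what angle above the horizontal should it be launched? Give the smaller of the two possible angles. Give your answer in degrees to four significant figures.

11.50°

From R = (v₀²/g) sin 2θ: sin 2θ = 19.0 × 121 / 5882.9 = 0.3908.
2θ = 23.00° or 180° − 23.00° = 157.0°, so θ = 11.50° or 78.50°.
The smaller angle is 11.50°.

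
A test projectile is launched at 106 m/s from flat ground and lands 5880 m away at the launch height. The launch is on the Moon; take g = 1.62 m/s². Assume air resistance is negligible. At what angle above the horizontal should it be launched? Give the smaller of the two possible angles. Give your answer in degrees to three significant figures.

R = v₀² sin 2θ / g gives sin 2θ = gR/v₀² = 1.62·5880/106² = 0.8478.
2θ = 57.97° or 180° − 57.97° = 122.0°, so θ = 28.99° or 61.01°.
The smaller angle is 28.99°.

29.0°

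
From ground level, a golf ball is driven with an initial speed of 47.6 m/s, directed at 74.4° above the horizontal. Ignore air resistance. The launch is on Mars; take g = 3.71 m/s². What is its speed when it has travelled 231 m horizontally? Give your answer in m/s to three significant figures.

24.7 m/s

vₓ = 47.60 cos 74.4° = 12.80 m/s; v_y0 = 47.60 sin 74.4° = 45.85 m/s.
At x = 231 m, t = x/vₓ = 231/12.80 = 18.05 s.
Vertical velocity there: v_y = v_y0 − g t = 45.85 − 3.71 × 18.05 = −21.10 m/s.
Speed: √(vₓ² + v_y²) = √(12.80² + 21.10²) = 24.68 m/s.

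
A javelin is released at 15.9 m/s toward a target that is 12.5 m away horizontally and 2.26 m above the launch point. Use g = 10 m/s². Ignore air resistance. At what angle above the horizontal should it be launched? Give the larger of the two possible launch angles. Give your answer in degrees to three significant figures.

Trajectory: y = x tanθ − g x² (1 + tan²θ)/(2v₀²). With x = 12.5, y = 2.26, v₀ = 15.9, g = 10.0:
3.090 tan²θ − 12.5 tanθ + (5.350) = 0.
tanθ = [12.5 ± √(12.5² − 4 × 3.090 × (5.350))] / (2 × 3.090) = (12.5 ± 9.493) / 6.181, giving tanθ = 0.4865 or 3.558.
θ = 25.95° or 74.30°; the larger is 74.30°.

74.3°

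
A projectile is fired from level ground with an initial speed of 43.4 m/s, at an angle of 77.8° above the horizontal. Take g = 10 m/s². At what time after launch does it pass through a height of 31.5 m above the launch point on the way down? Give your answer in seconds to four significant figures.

vₓ = 43.40 cos 77.8° = 9.171 m/s; v_y0 = 43.40 sin 77.8° = 42.42 m/s.
Height y(t) = 42.42 t − 5.000 t² = 31.5 gives 5.000 t² − 42.42 t + 31.5 = 0.
t = [42.42 ± √(42.42² − 2·10.0·31.5)] / 10.0 = (42.42 ± 34.20) / 10.0, so t = 0.8223 s or t = 7.662 s.
The descending-branch root is 7.662 s.

7.662 s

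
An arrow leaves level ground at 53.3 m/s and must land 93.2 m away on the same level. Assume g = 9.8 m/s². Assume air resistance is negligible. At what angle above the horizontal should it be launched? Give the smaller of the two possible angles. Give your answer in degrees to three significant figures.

9.38°

Level-ground range R = v₀² sin(2θ)/g ⇒ sin(2θ) = gR/v₀² = 9.80 × 93.2 / 53.3² = 0.3215.
2θ = 18.75° or 180° − 18.75° = 161.2°, so θ = 9.377° or 80.62°.
The smaller angle is 9.377°.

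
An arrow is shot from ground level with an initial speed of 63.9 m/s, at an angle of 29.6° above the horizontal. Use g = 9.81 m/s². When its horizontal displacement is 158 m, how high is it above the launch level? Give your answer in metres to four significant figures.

50.09 m

vₓ = 63.90 cos 29.6° = 55.56 m/s; v_y0 = 63.90 sin 29.6° = 31.56 m/s.
x = vₓ t ⇒ t = 158/55.56 = 2.844 s.
Height: y = v_y0 t − ½ g t² = 31.56 × 2.844 − 4.905 × 2.844² = 89.76 − 39.67 = 50.09 m.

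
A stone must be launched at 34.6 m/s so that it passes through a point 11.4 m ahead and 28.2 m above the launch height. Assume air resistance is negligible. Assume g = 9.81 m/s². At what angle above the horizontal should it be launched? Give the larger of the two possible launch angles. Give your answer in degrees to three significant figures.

Trajectory: y = x tanθ − g x² (1 + tan²θ)/(2v₀²). With x = 11.4, y = 28.2, v₀ = 34.6, g = 9.81:
0.5325 tan²θ − 11.4 tanθ + (28.73) = 0.
tanθ = [11.4 ± √(11.4² − 4 × 0.5325 × (28.73))] / (2 × 0.5325) = (11.4 ± 8.292) / 1.065, giving tanθ = 2.918 or 18.49.
θ = 71.08° or 86.90°; the larger is 86.90°.

86.9°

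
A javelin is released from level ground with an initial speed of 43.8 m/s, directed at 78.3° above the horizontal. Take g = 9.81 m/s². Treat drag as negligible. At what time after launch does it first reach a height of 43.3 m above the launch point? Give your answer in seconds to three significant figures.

1.16 s

Horizontal component vₓ = 43.80 cos 78.3° = 8.882 m/s; vertical v_y0 = 43.80 sin 78.3° = 42.89 m/s.
Height y(t) = 42.89 t − 4.905 t² = 43.3 gives 4.905 t² − 42.89 t + 43.3 = 0.
Quadratic formula: t = (42.89 ± √990.00) / 9.81 = (42.89 ± 31.46) / 9.81 → t = 1.165 s or 7.579 s.
The first (ascending) time is 1.165 s.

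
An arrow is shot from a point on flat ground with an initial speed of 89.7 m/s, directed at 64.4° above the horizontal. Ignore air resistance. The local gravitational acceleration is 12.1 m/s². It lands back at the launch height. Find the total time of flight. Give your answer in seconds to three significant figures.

vₓ = 89.70 cos 64.4° = 38.76 m/s; v_y0 = 89.70 sin 64.4° = 80.89 m/s.
Time of flight on level ground: T = 2 v_y0 / g = 2 × 80.89 / 12.1 = 13.37 s.

13.4 s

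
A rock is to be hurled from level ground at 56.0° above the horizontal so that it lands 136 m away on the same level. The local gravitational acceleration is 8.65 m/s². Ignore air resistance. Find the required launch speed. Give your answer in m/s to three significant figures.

On level ground R = v₀² sin 2θ / g ⇒ v₀ = √(gR / sin 2θ).
v₀ = √(8.65 × 136 / sin 112.0°) = √(1176 / 0.9272) = √1268.8 = 35.62 m/s.

35.6 m/s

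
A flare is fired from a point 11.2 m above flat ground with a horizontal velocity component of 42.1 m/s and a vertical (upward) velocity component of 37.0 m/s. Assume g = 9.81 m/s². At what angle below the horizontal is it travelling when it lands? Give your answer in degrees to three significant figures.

With up positive and y = 0 at the ground: y(t) = 11.2 + (37.00) t − 4.905 t². Setting y = 0 and taking the positive root: t = [37.00 + √(37.00² + 2·9.81·11.2)] / 9.81 = (37.00 + 39.86) / 9.81 = 7.835 s.
At impact: v_y = v_y0 − g t = −39.86 m/s; vₓ = 42.10 m/s.
Angle below horizontal: arctan(|v_y|/vₓ) = arctan(39.86/42.10) = 43.43°.

43.4°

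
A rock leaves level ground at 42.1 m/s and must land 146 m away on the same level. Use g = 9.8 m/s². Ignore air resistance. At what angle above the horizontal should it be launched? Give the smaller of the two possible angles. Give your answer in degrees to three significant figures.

From R = (v₀²/g) sin 2θ: sin 2θ = 9.80 × 146 / 1772.4 = 0.8073.
2θ = 53.83° or 180° − 53.83° = 126.2°, so θ = 26.91° or 63.09°.
The smaller angle is 26.91°.

26.9°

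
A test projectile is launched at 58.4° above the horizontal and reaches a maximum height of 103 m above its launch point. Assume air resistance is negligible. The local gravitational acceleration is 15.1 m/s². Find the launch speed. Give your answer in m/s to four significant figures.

65.48 m/s

At the peak v_y = 0, so v_y0 = √(2gH) = √(2 × 15.1 × 103) = 55.77 m/s.
v_y0 = v₀ sin θ ⇒ v₀ = 55.77 / sin 58.4° = 65.48 m/s.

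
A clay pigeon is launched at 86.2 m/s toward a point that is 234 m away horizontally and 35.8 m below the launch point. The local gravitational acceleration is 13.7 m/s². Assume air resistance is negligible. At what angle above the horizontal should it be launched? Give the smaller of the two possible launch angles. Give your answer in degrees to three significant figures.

Trajectory: y = x tanθ − g x² (1 + tan²θ)/(2v₀²). With x = 234, y = −35.8, v₀ = 86.2, g = 13.7:
50.48 tan²θ − 234 tanθ + (14.68) = 0.
tanθ = [234 ± √(234² − 4 × 50.48 × (14.68))] / (2 × 50.48) = (234 ± 227.6) / 101.0, giving tanθ = 0.06360 or 4.572.
θ = 3.639° or 77.66°; the smaller is 3.639°.

3.64°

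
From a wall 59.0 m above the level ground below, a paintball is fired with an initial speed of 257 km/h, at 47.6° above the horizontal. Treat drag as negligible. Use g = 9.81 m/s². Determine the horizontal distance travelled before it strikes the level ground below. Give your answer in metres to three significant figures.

Convert: 257 km/h = 257/3.6 = 71.39 m/s.
Horizontal component vₓ = 71.39 cos 47.6° = 48.14 m/s; vertical v_y0 = 71.39 sin 47.6° = 52.72 m/s.
Vertical motion (up positive, ground at y = 0): 4.905 t² − (52.72) t − 59.0 = 0, so t = (52.72 + √(52.72² + 2·9.81·59.0)) / 9.81 = (52.72 + 62.74) / 9.81 = 11.77 s.
Horizontal distance: R = vₓ t = 48.14 × 11.77 = 566.6 m.

567 m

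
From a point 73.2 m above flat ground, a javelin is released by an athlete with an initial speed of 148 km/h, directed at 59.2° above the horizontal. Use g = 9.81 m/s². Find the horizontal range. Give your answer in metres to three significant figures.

Convert: 148 km/h = 148/3.6 = 41.11 m/s.
Components: vₓ = 41.11 cos 59.2° = 21.05 m/s, v_y0 = 41.11 sin 59.2° = 35.31 m/s.
With up positive and y = 0 at the ground: y(t) = 73.2 + (35.31) t − 4.905 t². Setting y = 0 and taking the positive root: t = [35.31 + √(35.31² + 2·9.81·73.2)] / 9.81 = (35.31 + 51.80) / 9.81 = 8.880 s.
Horizontal distance: R = vₓ t = 21.05 × 8.880 = 186.9 m.

187 m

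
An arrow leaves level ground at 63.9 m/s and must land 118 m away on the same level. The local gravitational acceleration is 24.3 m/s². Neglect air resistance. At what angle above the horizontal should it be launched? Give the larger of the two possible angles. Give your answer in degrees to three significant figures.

Level-ground range R = v₀² sin(2θ)/g ⇒ sin(2θ) = gR/v₀² = 24.3 × 118 / 63.9² = 0.7022.
2θ = 44.61° or 180° − 44.61° = 135.4°, so θ = 22.30° or 67.70°.
The larger angle is 67.70°.

67.7°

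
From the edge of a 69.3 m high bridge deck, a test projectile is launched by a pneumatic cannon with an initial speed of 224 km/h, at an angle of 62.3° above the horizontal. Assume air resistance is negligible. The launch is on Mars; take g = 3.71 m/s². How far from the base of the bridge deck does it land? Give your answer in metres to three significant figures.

894 m

Convert: 224 km/h = 224/3.6 = 62.22 m/s.
vₓ = 62.22 cos 62.3° = 28.92 m/s; v_y0 = 62.22 sin 62.3° = 55.09 m/s.
Vertical motion (up positive, ground at y = 0): 1.855 t² − (55.09) t − 69.3 = 0, so t = (55.09 + √(55.09² + 2·3.71·69.3)) / 3.71 = (55.09 + 59.58) / 3.71 = 30.91 s.
Horizontal distance: R = vₓ t = 28.92 × 30.91 = 894.0 m.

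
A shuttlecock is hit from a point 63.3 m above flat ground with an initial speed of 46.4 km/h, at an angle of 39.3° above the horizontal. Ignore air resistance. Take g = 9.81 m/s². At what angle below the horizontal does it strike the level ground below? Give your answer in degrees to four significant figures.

Convert: 46.4 km/h = 46.4/3.6 = 12.89 m/s.
Components: vₓ = 12.89 cos 39.3° = 9.974 m/s, v_y0 = 12.89 sin 39.3° = 8.164 m/s.
The projectile lands when y = 63.3 + (8.164) t − ½·9.81·t² = 0. Positive root: t = (8.164 + √(8.164² + 2·9.81·63.3)) / 9.81 = (8.164 + 36.17) / 9.81 = 4.520 s.
At impact: v_y = v_y0 − g t = −36.17 m/s; vₓ = 9.974 m/s.
Angle below horizontal: arctan(|v_y|/vₓ) = arctan(36.17/9.974) = 74.59°.

74.59°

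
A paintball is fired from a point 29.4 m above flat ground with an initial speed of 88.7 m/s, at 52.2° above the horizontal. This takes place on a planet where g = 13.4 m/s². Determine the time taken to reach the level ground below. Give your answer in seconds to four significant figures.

10.86 s

Horizontal component vₓ = 88.70 cos 52.2° = 54.36 m/s; vertical v_y0 = 88.70 sin 52.2° = 70.09 m/s.
The projectile lands when y = 29.4 + (70.09) t − ½·13.4·t² = 0. Positive root: t = (70.09 + √(70.09² + 2·13.4·29.4)) / 13.4 = (70.09 + 75.50) / 13.4 = 10.86 s.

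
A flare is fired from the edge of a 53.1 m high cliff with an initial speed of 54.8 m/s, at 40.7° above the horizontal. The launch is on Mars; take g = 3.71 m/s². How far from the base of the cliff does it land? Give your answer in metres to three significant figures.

858 m

Components: vₓ = 54.80 cos 40.7° = 41.55 m/s, v_y0 = 54.80 sin 40.7° = 35.73 m/s.
Vertical motion (up positive, ground at y = 0): 1.855 t² − (35.73) t − 53.1 = 0, so t = (35.73 + √(35.73² + 2·3.71·53.1)) / 3.71 = (35.73 + 40.88) / 3.71 = 20.65 s.
Horizontal distance: R = vₓ t = 41.55 × 20.65 = 857.9 m.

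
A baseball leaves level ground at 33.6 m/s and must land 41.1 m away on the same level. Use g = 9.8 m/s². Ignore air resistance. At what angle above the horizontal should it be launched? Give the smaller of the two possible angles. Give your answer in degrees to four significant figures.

From R = (v₀²/g) sin 2θ: sin 2θ = 9.80 × 41.1 / 1129.0 = 0.3568.
2θ = 20.90° or 180° − 20.90° = 159.1°, so θ = 10.45° or 79.55°.
The smaller angle is 10.45°.

10.45°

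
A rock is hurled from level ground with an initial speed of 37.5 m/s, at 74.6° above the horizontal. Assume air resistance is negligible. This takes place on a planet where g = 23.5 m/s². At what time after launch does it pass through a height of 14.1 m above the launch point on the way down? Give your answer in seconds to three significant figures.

2.62 s

Components: vₓ = 37.50 cos 74.6° = 9.958 m/s, v_y0 = 37.50 sin 74.6° = 36.15 m/s.
Set y = v_y0 t − ½ g t² = 14.1: 11.75 t² − 36.15 t + 14.1 = 0.
t = [36.15 ± √(36.15² − 2·23.5·14.1)] / 23.5 = (36.15 ± 25.38) / 23.5, so t = 0.4583 s or t = 2.619 s.
The descending-branch root is 2.619 s.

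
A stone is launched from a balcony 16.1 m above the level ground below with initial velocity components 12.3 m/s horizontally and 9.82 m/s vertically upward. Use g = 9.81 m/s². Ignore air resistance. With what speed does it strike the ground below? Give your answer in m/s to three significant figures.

Vertical motion (up positive, ground at y = 0): 4.905 t² − (9.820) t − 16.1 = 0, so t = (9.820 + √(9.820² + 2·9.81·16.1)) / 9.81 = (9.820 + 20.31) / 9.81 = 3.071 s.
Vertical velocity at impact: v_y = v_y0 − g t = 9.820 − 9.81 × 3.071 = −20.31 m/s.
Speed: |v| = √(vₓ² + v_y²) = √(12.30² + 20.31²) = 23.74 m/s.

23.7 m/s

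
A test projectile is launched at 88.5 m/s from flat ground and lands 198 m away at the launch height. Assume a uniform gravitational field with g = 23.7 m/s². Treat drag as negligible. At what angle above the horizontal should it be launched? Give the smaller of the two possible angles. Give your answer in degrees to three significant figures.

From R = (v₀²/g) sin 2θ: sin 2θ = 23.7 × 198 / 7832.2 = 0.5991.
2θ = 36.81° or 180° − 36.81° = 143.2°, so θ = 18.40° or 71.60°.
The smaller angle is 18.40°.

18.4°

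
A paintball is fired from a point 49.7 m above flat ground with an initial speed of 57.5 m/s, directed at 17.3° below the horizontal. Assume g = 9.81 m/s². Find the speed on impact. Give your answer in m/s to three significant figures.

65.4 m/s

vₓ = 57.50 cos 17.3° = 54.90 m/s; v_y0 = −17.10 m/s (downward).
Vertical motion (up positive, ground at y = 0): 4.905 t² − (−17.10) t − 49.7 = 0, so t = (−17.10 + √(17.10² + 2·9.81·49.7)) / 9.81 = (−17.10 + 35.60) / 9.81 = 1.886 s.
Vertical velocity at impact: v_y = v_y0 − g t = −17.10 − 9.81 × 1.886 = −35.60 m/s.
Speed: |v| = √(vₓ² + v_y²) = √(54.90² + 35.60²) = 65.43 m/s.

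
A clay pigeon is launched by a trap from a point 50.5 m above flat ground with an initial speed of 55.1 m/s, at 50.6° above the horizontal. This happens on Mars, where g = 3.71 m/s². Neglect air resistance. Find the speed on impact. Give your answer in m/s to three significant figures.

58.4 m/s

Components: vₓ = 55.10 cos 50.6° = 34.97 m/s, v_y0 = 55.10 sin 50.6° = 42.58 m/s.
With up positive and y = 0 at the ground: y(t) = 50.5 + (42.58) t − 1.855 t². Setting y = 0 and taking the positive root: t = [42.58 + √(42.58² + 2·3.71·50.5)] / 3.71 = (42.58 + 46.77) / 3.71 = 24.08 s.
Vertical velocity at impact: v_y = v_y0 − g t = 42.58 − 3.71 × 24.08 = −46.77 m/s.
Speed: |v| = √(vₓ² + v_y²) = √(34.97² + 46.77²) = 58.40 m/s.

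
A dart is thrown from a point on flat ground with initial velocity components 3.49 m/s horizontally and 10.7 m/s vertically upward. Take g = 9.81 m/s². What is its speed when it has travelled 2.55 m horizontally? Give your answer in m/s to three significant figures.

4.97 m/s

At x = 2.55 m, t = x/vₓ = 2.55/3.490 = 0.7307 s.
Vertical velocity there: v_y = v_y0 − g t = 10.70 − 9.81 × 0.7307 = 3.532 m/s.
Speed: √(vₓ² + v_y²) = √(3.490² + 3.532²) = 4.966 m/s.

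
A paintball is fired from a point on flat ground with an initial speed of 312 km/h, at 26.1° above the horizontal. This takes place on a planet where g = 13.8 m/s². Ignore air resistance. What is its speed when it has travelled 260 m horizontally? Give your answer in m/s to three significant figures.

78.2 m/s

Convert: 312 km/h = 312/3.6 = 86.67 m/s.
Horizontal component vₓ = 86.67 cos 26.1° = 77.83 m/s; vertical v_y0 = 86.67 sin 26.1° = 38.13 m/s.
Time to reach x = 260 m: t = x/vₓ = 260/77.83 = 3.341 s.
Vertical velocity there: v_y = v_y0 − g t = 38.13 − 13.8 × 3.341 = −7.973 m/s.
Speed: √(vₓ² + v_y²) = √(77.83² + 7.973²) = 78.24 m/s.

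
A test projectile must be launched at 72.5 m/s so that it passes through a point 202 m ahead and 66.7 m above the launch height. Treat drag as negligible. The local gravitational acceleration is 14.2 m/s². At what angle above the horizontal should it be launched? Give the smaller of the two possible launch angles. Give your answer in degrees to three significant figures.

37.3°

Trajectory: y = x tanθ − g x² (1 + tan²θ)/(2v₀²). With x = 202, y = 66.7, v₀ = 72.5, g = 14.2:
55.12 tan²θ − 202 tanθ + (121.8) = 0.
tanθ = [202 ± √(202² − 4 × 55.12 × (121.8))] / (2 × 55.12) = (202 ± 118.1) / 110.2, giving tanθ = 0.7611 or 2.904.
θ = 37.28° or 71.00°; the smaller is 37.28°.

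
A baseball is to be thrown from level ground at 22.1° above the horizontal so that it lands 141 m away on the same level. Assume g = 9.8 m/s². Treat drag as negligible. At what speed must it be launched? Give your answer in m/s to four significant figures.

Level-ground range: R = v₀² sin(2θ)/g, so v₀ = √(gR / sin 2θ).
v₀ = √(9.80 × 141 / sin 44.20°) = √(1382 / 0.6972) = √1982.0 = 44.52 m/s.

44.52 m/s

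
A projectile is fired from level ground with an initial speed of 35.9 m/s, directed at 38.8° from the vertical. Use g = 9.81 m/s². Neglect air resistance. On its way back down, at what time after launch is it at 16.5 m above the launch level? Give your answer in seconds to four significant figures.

5.036 s

vₓ = 35.90 sin 38.8° = 22.50 m/s; v_y0 = 35.90 cos 38.8° = 27.98 m/s.
Height y(t) = 27.98 t − 4.905 t² = 16.5 gives 4.905 t² − 27.98 t + 16.5 = 0.
t = [27.98 ± √(27.98² − 2·9.81·16.5)] / 9.81 = (27.98 ± 21.43) / 9.81, so t = 0.6680 s or t = 5.036 s.
The descending-branch root is 5.036 s.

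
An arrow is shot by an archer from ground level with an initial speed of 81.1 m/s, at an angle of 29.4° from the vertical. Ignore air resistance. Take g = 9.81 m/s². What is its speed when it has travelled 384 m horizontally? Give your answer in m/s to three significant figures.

46.5 m/s

vₓ = 81.10 sin 29.4° = 39.81 m/s; v_y0 = 81.10 cos 29.4° = 70.66 m/s.
Time to reach x = 384 m: t = x/vₓ = 384/39.81 = 9.645 s.
Vertical velocity there: v_y = v_y0 − g t = 70.66 − 9.81 × 9.645 = −23.96 m/s.
Speed: √(vₓ² + v_y²) = √(39.81² + 23.96²) = 46.47 m/s.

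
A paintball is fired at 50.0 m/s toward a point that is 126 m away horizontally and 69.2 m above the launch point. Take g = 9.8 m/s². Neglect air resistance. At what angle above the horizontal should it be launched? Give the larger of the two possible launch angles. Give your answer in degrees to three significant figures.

Trajectory: y = x tanθ − g x² (1 + tan²θ)/(2v₀²). With x = 126, y = 69.2, v₀ = 50.0, g = 9.80:
31.12 tan²θ − 126 tanθ + (100.3) = 0.
tanθ = [126 ± √(126² − 4 × 31.12 × (100.3))] / (2 × 31.12) = (126 ± 58.22) / 62.23, giving tanθ = 1.089 or 2.960.
θ = 47.44° or 71.33°; the larger is 71.33°.

71.3°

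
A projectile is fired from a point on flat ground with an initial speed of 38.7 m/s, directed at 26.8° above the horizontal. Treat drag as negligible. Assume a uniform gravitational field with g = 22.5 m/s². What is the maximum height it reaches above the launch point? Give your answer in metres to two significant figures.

Horizontal component vₓ = 38.70 cos 26.8° = 34.54 m/s; vertical v_y0 = 38.70 sin 26.8° = 17.45 m/s.
At the apex v_y = 0, so H = v_y0²/(2g) = 17.45²/45.00 = 6.766 m.

6.8 m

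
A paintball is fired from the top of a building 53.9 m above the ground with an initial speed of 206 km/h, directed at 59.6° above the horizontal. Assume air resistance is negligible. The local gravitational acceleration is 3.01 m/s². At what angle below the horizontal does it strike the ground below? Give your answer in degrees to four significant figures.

Convert: 206 km/h = 206/3.6 = 57.22 m/s.
Resolve: vₓ = 57.22 cos 59.6° = 28.96 m/s and v_y0 = 57.22 sin 59.6° = 49.35 m/s.
Vertical motion (up positive, ground at y = 0): 1.505 t² − (49.35) t − 53.9 = 0, so t = (49.35 + √(49.35² + 2·3.01·53.9)) / 3.01 = (49.35 + 52.54) / 3.01 = 33.85 s.
At impact: v_y = v_y0 − g t = −52.54 m/s; vₓ = 28.96 m/s.
Angle below horizontal: arctan(|v_y|/vₓ) = arctan(52.54/28.96) = 61.14°.

61.14°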